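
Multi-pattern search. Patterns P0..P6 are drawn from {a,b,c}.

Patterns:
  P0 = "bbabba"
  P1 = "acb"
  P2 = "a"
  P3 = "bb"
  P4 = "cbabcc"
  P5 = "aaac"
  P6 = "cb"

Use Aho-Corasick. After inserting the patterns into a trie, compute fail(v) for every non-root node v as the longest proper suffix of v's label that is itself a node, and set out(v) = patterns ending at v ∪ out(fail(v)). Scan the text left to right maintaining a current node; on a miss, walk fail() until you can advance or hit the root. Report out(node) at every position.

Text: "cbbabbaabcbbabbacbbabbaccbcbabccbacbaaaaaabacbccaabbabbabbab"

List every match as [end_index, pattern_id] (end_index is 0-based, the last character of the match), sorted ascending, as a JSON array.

Build automaton:
Trie nodes:
  0='ε' goto a→7 b→1 c→10
  1='b' goto b→2
  2='bb' goto a→3  ←P3
  3='bba' goto b→4
  4='bbab' goto b→5
  5='bbabb' goto a→6
  6='bbabba' goto ·  ←P0
  7='a' goto a→16 c→8  ←P2
  8='ac' goto b→9
  9='acb' goto ·  ←P1
  10='c' goto b→11
  11='cb' goto a→12  ←P6
  12='cba' goto b→13
  13='cbab' goto c→14
  14='cbabc' goto c→15
  15='cbabcc' goto ·  ←P4
  16='aa' goto a→17
  17='aaa' goto c→18
  18='aaac' goto ·  ←P5

BFS fail/out derivation:
  n1('b'): parent n0 fail=0; on 'b' 0 → fail=0;  out ∅∪∅=∅
  n7('a'): parent n0 fail=0; on 'a' 0 → fail=0;  out {2}∪∅={2}
  n10('c'): parent n0 fail=0; on 'c' 0 → fail=0;  out ∅∪∅=∅
  n2('bb'): parent n1 fail=0; on 'b' 0 → fail=1;  out {3}∪∅={3}
  n8('ac'): parent n7 fail=0; on 'c' 0 → fail=10;  out ∅∪∅=∅
  n11('cb'): parent n10 fail=0; on 'b' 0 → fail=1;  out {6}∪∅={6}
  n16('aa'): parent n7 fail=0; on 'a' 0 → fail=7;  out ∅∪{2}={2}
  n3('bba'): parent n2 fail=1; on 'a' 1→0 → fail=7;  out ∅∪{2}={2}
  n9('acb'): parent n8 fail=10; on 'b' 10 → fail=11;  out {1}∪{6}={1,6}
  n12('cba'): parent n11 fail=1; on 'a' 1→0 → fail=7;  out ∅∪{2}={2}
  n17('aaa'): parent n16 fail=7; on 'a' 7 → fail=16;  out ∅∪{2}={2}
  n4('bbab'): parent n3 fail=7; on 'b' 7→0 → fail=1;  out ∅∪∅=∅
  n13('cbab'): parent n12 fail=7; on 'b' 7→0 → fail=1;  out ∅∪∅=∅
  n18('aaac'): parent n17 fail=16; on 'c' 16→7 → fail=8;  out {5}∪∅={5}
  n5('bbabb'): parent n4 fail=1; on 'b' 1 → fail=2;  out ∅∪{3}={3}
  n14('cbabc'): parent n13 fail=1; on 'c' 1→0 → fail=10;  out ∅∪∅=∅
  n6('bbabba'): parent n5 fail=2; on 'a' 2 → fail=3;  out {0}∪{2}={0,2}
  n15('cbabcc'): parent n14 fail=10; on 'c' 10→0 → fail=10;  out {4}∪∅={4}

Run:
pos 0 'c': at 10
pos 1 'b': at 11  → match P6@[0:1]
pos 2 'b': at 2 (fail-walked)  → match P3@[1:2]
pos 3 'a': at 3  → match P2@[3:3]
pos 4 'b': at 4
pos 5 'b': at 5  → match P3@[4:5]
pos 6 'a': at 6  → match P0@[1:6],P2@[6:6]
pos 7 'a': at 16 (fail-walked)  → match P2@[7:7]
pos 8 'b': at 1 (fail-walked)
pos 9 'c': at 10 (fail-walked)
pos 10 'b': at 11  → match P6@[9:10]
pos 11 'b': at 2 (fail-walked)  → match P3@[10:11]
pos 12 'a': at 3  → match P2@[12:12]
pos 13 'b': at 4
pos 14 'b': at 5  → match P3@[13:14]
pos 15 'a': at 6  → match P0@[10:15],P2@[15:15]
pos 16 'c': at 8 (fail-walked)
pos 17 'b': at 9  → match P1@[15:17],P6@[16:17]
pos 18 'b': at 2 (fail-walked)  → match P3@[17:18]
pos 19 'a': at 3  → match P2@[19:19]
pos 20 'b': at 4
pos 21 'b': at 5  → match P3@[20:21]
pos 22 'a': at 6  → match P0@[17:22],P2@[22:22]
pos 23 'c': at 8 (fail-walked)
pos 24 'c': at 10 (fail-walked)
pos 25 'b': at 11  → match P6@[24:25]
pos 26 'c': at 10 (fail-walked)
pos 27 'b': at 11  → match P6@[26:27]
pos 28 'a': at 12  → match P2@[28:28]
pos 29 'b': at 13
pos 30 'c': at 14
pos 31 'c': at 15  → match P4@[26:31]
pos 32 'b': at 11 (fail-walked)  → match P6@[31:32]
pos 33 'a': at 12  → match P2@[33:33]
pos 34 'c': at 8 (fail-walked)
pos 35 'b': at 9  → match P1@[33:35],P6@[34:35]
pos 36 'a': at 12 (fail-walked)  → match P2@[36:36]
pos 37 'a': at 16 (fail-walked)  → match P2@[37:37]
pos 38 'a': at 17  → match P2@[38:38]
pos 39 'a': at 17 (fail-walked)  → match P2@[39:39]
pos 40 'a': at 17 (fail-walked)  → match P2@[40:40]
pos 41 'a': at 17 (fail-walked)  → match P2@[41:41]
pos 42 'b': at 1 (fail-walked)
pos 43 'a': at 7 (fail-walked)  → match P2@[43:43]
pos 44 'c': at 8
pos 45 'b': at 9  → match P1@[43:45],P6@[44:45]
pos 46 'c': at 10 (fail-walked)
pos 47 'c': at 10 (fail-walked)
pos 48 'a': at 7 (fail-walked)  → match P2@[48:48]
pos 49 'a': at 16  → match P2@[49:49]
pos 50 'b': at 1 (fail-walked)
pos 51 'b': at 2  → match P3@[50:51]
pos 52 'a': at 3  → match P2@[52:52]
pos 53 'b': at 4
pos 54 'b': at 5  → match P3@[53:54]
pos 55 'a': at 6  → match P0@[50:55],P2@[55:55]
pos 56 'b': at 4 (fail-walked)
pos 57 'b': at 5  → match P3@[56:57]
pos 58 'a': at 6  → match P0@[53:58],P2@[58:58]
pos 59 'b': at 4 (fail-walked)

Result: [[1,6],[2,3],[3,2],[5,3],[6,0],[6,2],[7,2],[10,6],[11,3],[12,2],[14,3],[15,0],[15,2],[17,1],[17,6],[18,3],[19,2],[21,3],[22,0],[22,2],[25,6],[27,6],[28,2],[31,4],[32,6],[33,2],[35,1],[35,6],[36,2],[37,2],[38,2],[39,2],[40,2],[41,2],[43,2],[45,1],[45,6],[48,2],[49,2],[51,3],[52,2],[54,3],[55,0],[55,2],[57,3],[58,0],[58,2]]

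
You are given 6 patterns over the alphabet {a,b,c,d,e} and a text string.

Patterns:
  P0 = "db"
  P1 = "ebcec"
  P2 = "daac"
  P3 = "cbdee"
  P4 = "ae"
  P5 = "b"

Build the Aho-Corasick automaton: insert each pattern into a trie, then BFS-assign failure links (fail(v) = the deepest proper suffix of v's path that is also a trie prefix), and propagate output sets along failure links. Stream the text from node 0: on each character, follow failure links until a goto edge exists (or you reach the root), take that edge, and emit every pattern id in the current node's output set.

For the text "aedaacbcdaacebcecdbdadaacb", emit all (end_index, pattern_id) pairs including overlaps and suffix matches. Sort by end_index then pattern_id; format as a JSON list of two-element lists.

Build:
Trie (insert patterns):
  n0 'ε': a→16 b→18 c→11 d→1 e→3
  n1 'd': a→8 b→2
  n2 'db': ·  ←P0
  n3 'e': b→4
  n4 'eb': c→5
  n5 'ebc': e→6
  n6 'ebce': c→7
  n7 'ebcec': ·  ←P1
  n8 'da': a→9
  n9 'daa': c→10
  n10 'daac': ·  ←P2
  n11 'c': b→12
  n12 'cb': d→13
  n13 'cbd': e→14
  n14 'cbde': e→15
  n15 'cbdee': ·  ←P3
  n16 'a': e→17
  n17 'ae': ·  ←P4
  n18 'b': ·  ←P5

Failure links (BFS by depth):
  n1('d'): parent n0 fail=0; on 'd' 0 → fail=0;  out ∅∪∅=∅
  n3('e'): parent n0 fail=0; on 'e' 0 → fail=0;  out ∅∪∅=∅
  n11('c'): parent n0 fail=0; on 'c' 0 → fail=0;  out ∅∪∅=∅
  n16('a'): parent n0 fail=0; on 'a' 0 → fail=0;  out ∅∪∅=∅
  n18('b'): parent n0 fail=0; on 'b' 0 → fail=0;  out {5}∪∅={5}
  n2('db'): parent n1 fail=0; on 'b' 0 → fail=18;  out {0}∪{5}={0,5}
  n4('eb'): parent n3 fail=0; on 'b' 0 → fail=18;  out ∅∪{5}={5}
  n8('da'): parent n1 fail=0; on 'a' 0 → fail=16;  out ∅∪∅=∅
  n12('cb'): parent n11 fail=0; on 'b' 0 → fail=18;  out ∅∪{5}={5}
  n17('ae'): parent n16 fail=0; on 'e' 0 → fail=3;  out {4}∪∅={4}
  n5('ebc'): parent n4 fail=18; on 'c' 18→0 → fail=11;  out ∅∪∅=∅
  n9('daa'): parent n8 fail=16; on 'a' 16→0 → fail=16;  out ∅∪∅=∅
  n13('cbd'): parent n12 fail=18; on 'd' 18→0 → fail=1;  out ∅∪∅=∅
  n6('ebce'): parent n5 fail=11; on 'e' 11→0 → fail=3;  out ∅∪∅=∅
  n10('daac'): parent n9 fail=16; on 'c' 16→0 → fail=11;  out {2}∪∅={2}
  n14('cbde'): parent n13 fail=1; on 'e' 1→0 → fail=3;  out ∅∪∅=∅
  n7('ebcec'): parent n6 fail=3; on 'c' 3→0 → fail=11;  out {1}∪∅={1}
  n15('cbdee'): parent n14 fail=3; on 'e' 3→0 → fail=3;  out {3}∪∅={3}

Text stream:
pos 0 'a': at 16
pos 1 'e': at 17  emit P4@[0:1]
pos 2 'd': at 1 ·f
pos 3 'a': at 8
pos 4 'a': at 9
pos 5 'c': at 10  emit P2@[2:5]
pos 6 'b': at 12 ·f  emit P5@[6:6]
pos 7 'c': at 11 ·f
pos 8 'd': at 1 ·f
pos 9 'a': at 8
pos 10 'a': at 9
pos 11 'c': at 10  emit P2@[8:11]
pos 12 'e': at 3 ·f
pos 13 'b': at 4  emit P5@[13:13]
pos 14 'c': at 5
pos 15 'e': at 6
pos 16 'c': at 7  emit P1@[12:16]
pos 17 'd': at 1 ·f
pos 18 'b': at 2  emit P0@[17:18],P5@[18:18]
pos 19 'd': at 1 ·f
pos 20 'a': at 8
pos 21 'd': at 1 ·f
pos 22 'a': at 8
pos 23 'a': at 9
pos 24 'c': at 10  emit P2@[21:24]
pos 25 'b': at 12 ·f  emit P5@[25:25]

Result: [[1,4],[5,2],[6,5],[11,2],[13,5],[16,1],[18,0],[18,5],[24,2],[25,5]]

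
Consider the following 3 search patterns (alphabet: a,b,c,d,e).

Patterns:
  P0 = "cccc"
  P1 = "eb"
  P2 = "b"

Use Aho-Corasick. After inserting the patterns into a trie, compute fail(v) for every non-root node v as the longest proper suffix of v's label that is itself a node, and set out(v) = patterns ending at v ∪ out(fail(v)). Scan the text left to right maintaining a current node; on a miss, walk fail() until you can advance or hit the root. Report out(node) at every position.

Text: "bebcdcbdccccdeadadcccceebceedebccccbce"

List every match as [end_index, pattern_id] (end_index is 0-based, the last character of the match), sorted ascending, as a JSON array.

Build automaton:
Trie (insert patterns):
  n0 'ε': b→7 c→1 e→5
  n1 'c': c→2
  n2 'cc': c→3
  n3 'ccc': c→4
  n4 'cccc': ·  ←P0
  n5 'e': b→6
  n6 'eb': ·  ←P1
  n7 'b': ·  ←P2

BFS fail/out derivation:
  fail(1) 'c': from fail(0)=0 chase 'c': 0 ⇒ 0;  out=∅∪out(0)=∅
  fail(5) 'e': from fail(0)=0 chase 'e': 0 ⇒ 0;  out=∅∪out(0)=∅
  fail(7) 'b': from fail(0)=0 chase 'b': 0 ⇒ 0;  out={2}∪out(0)={2}
  fail(2) 'cc': from fail(1)=0 chase 'c': 0 ⇒ 1;  out=∅∪out(1)=∅
  fail(6) 'eb': from fail(5)=0 chase 'b': 0 ⇒ 7;  out={1}∪out(7)={1,2}
  fail(3) 'ccc': from fail(2)=1 chase 'c': 1 ⇒ 2;  out=∅∪out(2)=∅
  fail(4) 'cccc': from fail(3)=2 chase 'c': 2 ⇒ 3;  out={0}∪out(3)={0}

Run:
[0] read 'b'  n0⇒n7  → match P2@[0:0]
[1] read 'e'  n7⇒n5 (via fail)
[2] read 'b'  n5⇒n6  → match P1@[1:2],P2@[2:2]
[3] read 'c'  n6⇒n1 (via fail)
[4] read 'd'  n1⇒n0 (via fail)
[5] read 'c'  n0⇒n1
[6] read 'b'  n1⇒n7 (via fail)  → match P2@[6:6]
[7] read 'd'  n7⇒n0 (via fail)
[8] read 'c'  n0⇒n1
[9] read 'c'  n1⇒n2
[10] read 'c'  n2⇒n3
[11] read 'c'  n3⇒n4  → match P0@[8:11]
[12] read 'd'  n4⇒n0 (via fail)
[13] read 'e'  n0⇒n5
[14] read 'a'  n5⇒n0 (via fail)
[15] read 'd'  n0⇒n0
[16] read 'a'  n0⇒n0
[17] read 'd'  n0⇒n0
[18] read 'c'  n0⇒n1
[19] read 'c'  n1⇒n2
[20] read 'c'  n2⇒n3
[21] read 'c'  n3⇒n4  → match P0@[18:21]
[22] read 'e'  n4⇒n5 (via fail)
[23] read 'e'  n5⇒n5 (via fail)
[24] read 'b'  n5⇒n6  → match P1@[23:24],P2@[24:24]
[25] read 'c'  n6⇒n1 (via fail)
[26] read 'e'  n1⇒n5 (via fail)
[27] read 'e'  n5⇒n5 (via fail)
[28] read 'd'  n5⇒n0 (via fail)
[29] read 'e'  n0⇒n5
[30] read 'b'  n5⇒n6  → match P1@[29:30],P2@[30:30]
[31] read 'c'  n6⇒n1 (via fail)
[32] read 'c'  n1⇒n2
[33] read 'c'  n2⇒n3
[34] read 'c'  n3⇒n4  → match P0@[31:34]
[35] read 'b'  n4⇒n7 (via fail)  → match P2@[35:35]
[36] read 'c'  n7⇒n1 (via fail)
[37] read 'e'  n1⇒n5 (via fail)

Result: [[0,2],[2,1],[2,2],[6,2],[11,0],[21,0],[24,1],[24,2],[30,1],[30,2],[34,0],[35,2]]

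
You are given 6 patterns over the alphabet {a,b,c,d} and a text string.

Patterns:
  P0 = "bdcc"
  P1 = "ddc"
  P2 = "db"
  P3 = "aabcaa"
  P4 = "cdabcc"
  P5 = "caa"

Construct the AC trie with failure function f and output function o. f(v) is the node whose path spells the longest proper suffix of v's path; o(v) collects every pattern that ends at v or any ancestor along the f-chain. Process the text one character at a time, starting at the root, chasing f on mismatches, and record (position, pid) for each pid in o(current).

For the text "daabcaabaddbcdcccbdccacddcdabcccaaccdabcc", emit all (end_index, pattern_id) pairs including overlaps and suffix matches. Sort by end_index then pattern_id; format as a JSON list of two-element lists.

Build:
Trie nodes:
  0='ε' goto a→9 b→1 c→15 d→5
  1='b' goto d→2
  2='bd' goto c→3
  3='bdc' goto c→4
  4='bdcc' goto ·  [P0 ends]
  5='d' goto b→8 d→6
  6='dd' goto c→7
  7='ddc' goto ·  [P1 ends]
  8='db' goto ·  [P2 ends]
  9='a' goto a→10
  10='aa' goto b→11
  11='aab' goto c→12
  12='aabc' goto a→13
  13='aabca' goto a→14
  14='aabcaa' goto ·  [P3 ends]
  15='c' goto a→21 d→16
  16='cd' goto a→17
  17='cda' goto b→18
  18='cdab' goto c→19
  19='cdabc' goto c→20
  20='cdabcc' goto ·  [P4 ends]
  21='ca' goto a→22
  22='caa' goto ·  [P5 ends]

BFS fail/out derivation:
  fail(1) 'b': from fail(0)=0 chase 'b': 0 ⇒ 0;  out=∅∪out(0)=∅
  fail(5) 'd': from fail(0)=0 chase 'd': 0 ⇒ 0;  out=∅∪out(0)=∅
  fail(9) 'a': from fail(0)=0 chase 'a': 0 ⇒ 0;  out=∅∪out(0)=∅
  fail(15) 'c': from fail(0)=0 chase 'c': 0 ⇒ 0;  out=∅∪out(0)=∅
  fail(2) 'bd': from fail(1)=0 chase 'd': 0 ⇒ 5;  out=∅∪out(5)=∅
  fail(6) 'dd': from fail(5)=0 chase 'd': 0 ⇒ 5;  out=∅∪out(5)=∅
  fail(8) 'db': from fail(5)=0 chase 'b': 0 ⇒ 1;  out={2}∪out(1)={2}
  fail(10) 'aa': from fail(9)=0 chase 'a': 0 ⇒ 9;  out=∅∪out(9)=∅
  fail(16) 'cd': from fail(15)=0 chase 'd': 0 ⇒ 5;  out=∅∪out(5)=∅
  fail(21) 'ca': from fail(15)=0 chase 'a': 0 ⇒ 9;  out=∅∪out(9)=∅
  fail(3) 'bdc': from fail(2)=5 chase 'c': 5→0 ⇒ 15;  out=∅∪out(15)=∅
  fail(7) 'ddc': from fail(6)=5 chase 'c': 5→0 ⇒ 15;  out={1}∪out(15)={1}
  fail(11) 'aab': from fail(10)=9 chase 'b': 9→0 ⇒ 1;  out=∅∪out(1)=∅
  fail(17) 'cda': from fail(16)=5 chase 'a': 5→0 ⇒ 9;  out=∅∪out(9)=∅
  fail(22) 'caa': from fail(21)=9 chase 'a': 9 ⇒ 10;  out={5}∪out(10)={5}
  fail(4) 'bdcc': from fail(3)=15 chase 'c': 15→0 ⇒ 15;  out={0}∪out(15)={0}
  fail(12) 'aabc': from fail(11)=1 chase 'c': 1→0 ⇒ 15;  out=∅∪out(15)=∅
  fail(18) 'cdab': from fail(17)=9 chase 'b': 9→0 ⇒ 1;  out=∅∪out(1)=∅
  fail(13) 'aabca': from fail(12)=15 chase 'a': 15 ⇒ 21;  out=∅∪out(21)=∅
  fail(19) 'cdabc': from fail(18)=1 chase 'c': 1→0 ⇒ 15;  out=∅∪out(15)=∅
  fail(14) 'aabcaa': from fail(13)=21 chase 'a': 21 ⇒ 22;  out={3}∪out(22)={3,5}
  fail(20) 'cdabcc': from fail(19)=15 chase 'c': 15→0 ⇒ 15;  out={4}∪out(15)={4}

Text stream:
[0] read 'd'  n0⇒n5
[1] read 'a'  n5⇒n9 (fail-walked)
[2] read 'a'  n9⇒n10
[3] read 'b'  n10⇒n11
[4] read 'c'  n11⇒n12
[5] read 'a'  n12⇒n13
[6] read 'a'  n13⇒n14  emit P3@[1:6],P5@[4:6]
[7] read 'b'  n14⇒n11 (fail-walked)
[8] read 'a'  n11⇒n9 (fail-walked)
[9] read 'd'  n9⇒n5 (fail-walked)
[10] read 'd'  n5⇒n6
[11] read 'b'  n6⇒n8 (fail-walked)  emit P2@[10:11]
[12] read 'c'  n8⇒n15 (fail-walked)
[13] read 'd'  n15⇒n16
[14] read 'c'  n16⇒n15 (fail-walked)
[15] read 'c'  n15⇒n15 (fail-walked)
[16] read 'c'  n15⇒n15 (fail-walked)
[17] read 'b'  n15⇒n1 (fail-walked)
[18] read 'd'  n1⇒n2
[19] read 'c'  n2⇒n3
[20] read 'c'  n3⇒n4  emit P0@[17:20]
[21] read 'a'  n4⇒n21 (fail-walked)
[22] read 'c'  n21⇒n15 (fail-walked)
[23] read 'd'  n15⇒n16
[24] read 'd'  n16⇒n6 (fail-walked)
[25] read 'c'  n6⇒n7  emit P1@[23:25]
[26] read 'd'  n7⇒n16 (fail-walked)
[27] read 'a'  n16⇒n17
[28] read 'b'  n17⇒n18
[29] read 'c'  n18⇒n19
[30] read 'c'  n19⇒n20  emit P4@[25:30]
[31] read 'c'  n20⇒n15 (fail-walked)
[32] read 'a'  n15⇒n21
[33] read 'a'  n21⇒n22  emit P5@[31:33]
[34] read 'c'  n22⇒n15 (fail-walked)
[35] read 'c'  n15⇒n15 (fail-walked)
[36] read 'd'  n15⇒n16
[37] read 'a'  n16⇒n17
[38] read 'b'  n17⇒n18
[39] read 'c'  n18⇒n19
[40] read 'c'  n19⇒n20  emit P4@[35:40]

Matches: [[6,3],[6,5],[11,2],[20,0],[25,1],[30,4],[33,5],[40,4]]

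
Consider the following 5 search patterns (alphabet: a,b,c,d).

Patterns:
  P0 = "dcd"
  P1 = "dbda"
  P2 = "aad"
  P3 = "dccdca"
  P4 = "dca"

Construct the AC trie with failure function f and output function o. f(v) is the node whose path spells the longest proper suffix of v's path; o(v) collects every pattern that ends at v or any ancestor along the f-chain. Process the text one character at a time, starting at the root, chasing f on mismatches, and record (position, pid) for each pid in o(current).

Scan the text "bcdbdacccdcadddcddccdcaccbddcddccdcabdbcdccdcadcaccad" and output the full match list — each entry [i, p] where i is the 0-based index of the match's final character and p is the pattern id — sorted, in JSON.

Build automaton:
Trie (insert patterns):
  n0 'ε': a→7 d→1
  n1 'd': b→4 c→2
  n2 'dc': a→14 c→10 d→3
  n3 'dcd': ·  ←P0
  n4 'db': d→5
  n5 'dbd': a→6
  n6 'dbda': ·  ←P1
  n7 'a': a→8
  n8 'aa': d→9
  n9 'aad': ·  ←P2
  n10 'dcc': d→11
  n11 'dccd': c→12
  n12 'dccdc': a→13
  n13 'dccdca': ·  ←P3
  n14 'dca': ·  ←P4

Failure links (BFS by depth):
  fail(1) 'd': from fail(0)=0 chase 'd': 0 ⇒ 0;  out=∅∪out(0)=∅
  fail(7) 'a': from fail(0)=0 chase 'a': 0 ⇒ 0;  out=∅∪out(0)=∅
  fail(2) 'dc': from fail(1)=0 chase 'c': 0 ⇒ 0;  out=∅∪out(0)=∅
  fail(4) 'db': from fail(1)=0 chase 'b': 0 ⇒ 0;  out=∅∪out(0)=∅
  fail(8) 'aa': from fail(7)=0 chase 'a': 0 ⇒ 7;  out=∅∪out(7)=∅
  fail(3) 'dcd': from fail(2)=0 chase 'd': 0 ⇒ 1;  out={0}∪out(1)={0}
  fail(5) 'dbd': from fail(4)=0 chase 'd': 0 ⇒ 1;  out=∅∪out(1)=∅
  fail(9) 'aad': from fail(8)=7 chase 'd': 7→0 ⇒ 1;  out={2}∪out(1)={2}
  fail(10) 'dcc': from fail(2)=0 chase 'c': 0 ⇒ 0;  out=∅∪out(0)=∅
  fail(14) 'dca': from fail(2)=0 chase 'a': 0 ⇒ 7;  out={4}∪out(7)={4}
  fail(6) 'dbda': from fail(5)=1 chase 'a': 1→0 ⇒ 7;  out={1}∪out(7)={1}
  fail(11) 'dccd': from fail(10)=0 chase 'd': 0 ⇒ 1;  out=∅∪out(1)=∅
  fail(12) 'dccdc': from fail(11)=1 chase 'c': 1 ⇒ 2;  out=∅∪out(2)=∅
  fail(13) 'dccdca': from fail(12)=2 chase 'a': 2 ⇒ 14;  out={3}∪out(14)={3,4}

Scan:
pos 0 'b': at 0
pos 1 'c': at 0
pos 2 'd': at 1
pos 3 'b': at 4
pos 4 'd': at 5
pos 5 'a': at 6  emit P1@[2:5]
pos 6 'c': at 0 (fail-walked)
pos 7 'c': at 0
pos 8 'c': at 0
pos 9 'd': at 1
pos 10 'c': at 2
pos 11 'a': at 14  emit P4@[9:11]
pos 12 'd': at 1 (fail-walked)
pos 13 'd': at 1 (fail-walked)
pos 14 'd': at 1 (fail-walked)
pos 15 'c': at 2
pos 16 'd': at 3  emit P0@[14:16]
pos 17 'd': at 1 (fail-walked)
pos 18 'c': at 2
pos 19 'c': at 10
pos 20 'd': at 11
pos 21 'c': at 12
pos 22 'a': at 13  emit P3@[17:22],P4@[20:22]
pos 23 'c': at 0 (fail-walked)
pos 24 'c': at 0
pos 25 'b': at 0
pos 26 'd': at 1
pos 27 'd': at 1 (fail-walked)
pos 28 'c': at 2
pos 29 'd': at 3  emit P0@[27:29]
pos 30 'd': at 1 (fail-walked)
pos 31 'c': at 2
pos 32 'c': at 10
pos 33 'd': at 11
pos 34 'c': at 12
pos 35 'a': at 13  emit P3@[30:35],P4@[33:35]
pos 36 'b': at 0 (fail-walked)
pos 37 'd': at 1
pos 38 'b': at 4
pos 39 'c': at 0 (fail-walked)
pos 40 'd': at 1
pos 41 'c': at 2
pos 42 'c': at 10
pos 43 'd': at 11
pos 44 'c': at 12
pos 45 'a': at 13  emit P3@[40:45],P4@[43:45]
pos 46 'd': at 1 (fail-walked)
pos 47 'c': at 2
pos 48 'a': at 14  emit P4@[46:48]
pos 49 'c': at 0 (fail-walked)
pos 50 'c': at 0
pos 51 'a': at 7
pos 52 'd': at 1 (fail-walked)

Result: [[5,1],[11,4],[16,0],[22,3],[22,4],[29,0],[35,3],[35,4],[45,3],[45,4],[48,4]]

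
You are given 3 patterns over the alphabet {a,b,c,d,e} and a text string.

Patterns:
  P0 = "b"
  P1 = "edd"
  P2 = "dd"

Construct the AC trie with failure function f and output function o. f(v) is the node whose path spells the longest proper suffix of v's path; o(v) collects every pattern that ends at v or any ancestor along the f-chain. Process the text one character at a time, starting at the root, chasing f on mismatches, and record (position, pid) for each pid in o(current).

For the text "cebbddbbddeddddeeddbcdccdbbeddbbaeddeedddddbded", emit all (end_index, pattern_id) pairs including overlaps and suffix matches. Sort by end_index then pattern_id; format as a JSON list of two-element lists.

Build automaton:
Trie (insert patterns):
  0='ε' goto b→1 d→5 e→2
  1='b' goto ·  [P0 ends]
  2='e' goto d→3
  3='ed' goto d→4
  4='edd' goto ·  [P1 ends]
  5='d' goto d→6
  6='dd' goto ·  [P2 ends]

BFS fail/out derivation:
  fail(1) 'b': from fail(0)=0 chase 'b': 0 ⇒ 0;  out={0}∪out(0)={0}
  fail(2) 'e': from fail(0)=0 chase 'e': 0 ⇒ 0;  out=∅∪out(0)=∅
  fail(5) 'd': from fail(0)=0 chase 'd': 0 ⇒ 0;  out=∅∪out(0)=∅
  fail(3) 'ed': from fail(2)=0 chase 'd': 0 ⇒ 5;  out=∅∪out(5)=∅
  fail(6) 'dd': from fail(5)=0 chase 'd': 0 ⇒ 5;  out={2}∪out(5)={2}
  fail(4) 'edd': from fail(3)=5 chase 'd': 5 ⇒ 6;  out={1}∪out(6)={1,2}

Run:
i=0 'c': node 0→0
i=1 'e': node 0→2
i=2 'b': node 2→1 ·f  ** P0@[2:2]
i=3 'b': node 1→1 ·f  ** P0@[3:3]
i=4 'd': node 1→5 ·f
i=5 'd': node 5→6  ** P2@[4:5]
i=6 'b': node 6→1 ·f  ** P0@[6:6]
i=7 'b': node 1→1 ·f  ** P0@[7:7]
i=8 'd': node 1→5 ·f
i=9 'd': node 5→6  ** P2@[8:9]
i=10 'e': node 6→2 ·f
i=11 'd': node 2→3
i=12 'd': node 3→4  ** P1@[10:12],P2@[11:12]
i=13 'd': node 4→6 ·f  ** P2@[12:13]
i=14 'd': node 6→6 ·f  ** P2@[13:14]
i=15 'e': node 6→2 ·f
i=16 'e': node 2→2 ·f
i=17 'd': node 2→3
i=18 'd': node 3→4  ** P1@[16:18],P2@[17:18]
i=19 'b': node 4→1 ·f  ** P0@[19:19]
i=20 'c': node 1→0 ·f
i=21 'd': node 0→5
i=22 'c': node 5→0 ·f
i=23 'c': node 0→0
i=24 'd': node 0→5
i=25 'b': node 5→1 ·f  ** P0@[25:25]
i=26 'b': node 1→1 ·f  ** P0@[26:26]
i=27 'e': node 1→2 ·f
i=28 'd': node 2→3
i=29 'd': node 3→4  ** P1@[27:29],P2@[28:29]
i=30 'b': node 4→1 ·f  ** P0@[30:30]
i=31 'b': node 1→1 ·f  ** P0@[31:31]
i=32 'a': node 1→0 ·f
i=33 'e': node 0→2
i=34 'd': node 2→3
i=35 'd': node 3→4  ** P1@[33:35],P2@[34:35]
i=36 'e': node 4→2 ·f
i=37 'e': node 2→2 ·f
i=38 'd': node 2→3
i=39 'd': node 3→4  ** P1@[37:39],P2@[38:39]
i=40 'd': node 4→6 ·f  ** P2@[39:40]
i=41 'd': node 6→6 ·f  ** P2@[40:41]
i=42 'd': node 6→6 ·f  ** P2@[41:42]
i=43 'b': node 6→1 ·f  ** P0@[43:43]
i=44 'd': node 1→5 ·f
i=45 'e': node 5→2 ·f
i=46 'd': node 2→3

Matches: [[2,0],[3,0],[5,2],[6,0],[7,0],[9,2],[12,1],[12,2],[13,2],[14,2],[18,1],[18,2],[19,0],[25,0],[26,0],[29,1],[29,2],[30,0],[31,0],[35,1],[35,2],[39,1],[39,2],[40,2],[41,2],[42,2],[43,0]]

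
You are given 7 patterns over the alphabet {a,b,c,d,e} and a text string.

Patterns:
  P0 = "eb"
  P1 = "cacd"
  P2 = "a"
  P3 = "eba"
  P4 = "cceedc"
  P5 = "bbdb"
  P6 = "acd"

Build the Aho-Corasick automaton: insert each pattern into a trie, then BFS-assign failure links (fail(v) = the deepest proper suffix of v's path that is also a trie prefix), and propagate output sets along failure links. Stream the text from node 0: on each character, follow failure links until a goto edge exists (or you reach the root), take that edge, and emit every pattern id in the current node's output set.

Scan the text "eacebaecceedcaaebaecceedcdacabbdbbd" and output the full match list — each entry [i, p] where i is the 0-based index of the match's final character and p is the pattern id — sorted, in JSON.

Build:
Trie nodes:
  n0 'ε': a→7 b→14 c→3 e→1
  n1 'e': b→2
  n2 'eb': a→8  [P0 ends]
  n3 'c': a→4 c→9
  n4 'ca': c→5
  n5 'cac': d→6
  n6 'cacd': ·  [P1 ends]
  n7 'a': c→18  [P2 ends]
  n8 'eba': ·  [P3 ends]
  n9 'cc': e→10
  n10 'cce': e→11
  n11 'ccee': d→12
  n12 'cceed': c→13
  n13 'cceedc': ·  [P4 ends]
  n14 'b': b→15
  n15 'bb': d→16
  n16 'bbd': b→17
  n17 'bbdb': ·  [P5 ends]
  n18 'ac': d→19
  n19 'acd': ·  [P6 ends]

BFS fail/out derivation:
  n1('e'): parent n0 fail=0; on 'e' 0 → fail=0;  out ∅∪∅=∅
  n3('c'): parent n0 fail=0; on 'c' 0 → fail=0;  out ∅∪∅=∅
  n7('a'): parent n0 fail=0; on 'a' 0 → fail=0;  out {2}∪∅={2}
  n14('b'): parent n0 fail=0; on 'b' 0 → fail=0;  out ∅∪∅=∅
  n2('eb'): parent n1 fail=0; on 'b' 0 → fail=14;  out {0}∪∅={0}
  n4('ca'): parent n3 fail=0; on 'a' 0 → fail=7;  out ∅∪{2}={2}
  n9('cc'): parent n3 fail=0; on 'c' 0 → fail=3;  out ∅∪∅=∅
  n15('bb'): parent n14 fail=0; on 'b' 0 → fail=14;  out ∅∪∅=∅
  n18('ac'): parent n7 fail=0; on 'c' 0 → fail=3;  out ∅∪∅=∅
  n5('cac'): parent n4 fail=7; on 'c' 7 → fail=18;  out ∅∪∅=∅
  n8('eba'): parent n2 fail=14; on 'a' 14→0 → fail=7;  out {3}∪{2}={2,3}
  n10('cce'): parent n9 fail=3; on 'e' 3→0 → fail=1;  out ∅∪∅=∅
  n16('bbd'): parent n15 fail=14; on 'd' 14→0 → fail=0;  out ∅∪∅=∅
  n19('acd'): parent n18 fail=3; on 'd' 3→0 → fail=0;  out {6}∪∅={6}
  n6('cacd'): parent n5 fail=18; on 'd' 18 → fail=19;  out {1}∪{6}={1,6}
  n11('ccee'): parent n10 fail=1; on 'e' 1→0 → fail=1;  out ∅∪∅=∅
  n17('bbdb'): parent n16 fail=0; on 'b' 0 → fail=14;  out {5}∪∅={5}
  n12('cceed'): parent n11 fail=1; on 'd' 1→0 → fail=0;  out ∅∪∅=∅
  n13('cceedc'): parent n12 fail=0; on 'c' 0 → fail=3;  out {4}∪∅={4}

Run:
pos 0 'e': at 1
pos 1 'a': at 7 ·f  → match P2@[1:1]
pos 2 'c': at 18
pos 3 'e': at 1 ·f
pos 4 'b': at 2  → match P0@[3:4]
pos 5 'a': at 8  → match P2@[5:5],P3@[3:5]
pos 6 'e': at 1 ·f
pos 7 'c': at 3 ·f
pos 8 'c': at 9
pos 9 'e': at 10
pos 10 'e': at 11
pos 11 'd': at 12
pos 12 'c': at 13  → match P4@[7:12]
pos 13 'a': at 4 ·f  → match P2@[13:13]
pos 14 'a': at 7 ·f  → match P2@[14:14]
pos 15 'e': at 1 ·f
pos 16 'b': at 2  → match P0@[15:16]
pos 17 'a': at 8  → match P2@[17:17],P3@[15:17]
pos 18 'e': at 1 ·f
pos 19 'c': at 3 ·f
pos 20 'c': at 9
pos 21 'e': at 10
pos 22 'e': at 11
pos 23 'd': at 12
pos 24 'c': at 13  → match P4@[19:24]
pos 25 'd': at 0 ·f
pos 26 'a': at 7  → match P2@[26:26]
pos 27 'c': at 18
pos 28 'a': at 4 ·f  → match P2@[28:28]
pos 29 'b': at 14 ·f
pos 30 'b': at 15
pos 31 'd': at 16
pos 32 'b': at 17  → match P5@[29:32]
pos 33 'b': at 15 ·f
pos 34 'd': at 16

All matches (sorted): [[1,2],[4,0],[5,2],[5,3],[12,4],[13,2],[14,2],[16,0],[17,2],[17,3],[24,4],[26,2],[28,2],[32,5]]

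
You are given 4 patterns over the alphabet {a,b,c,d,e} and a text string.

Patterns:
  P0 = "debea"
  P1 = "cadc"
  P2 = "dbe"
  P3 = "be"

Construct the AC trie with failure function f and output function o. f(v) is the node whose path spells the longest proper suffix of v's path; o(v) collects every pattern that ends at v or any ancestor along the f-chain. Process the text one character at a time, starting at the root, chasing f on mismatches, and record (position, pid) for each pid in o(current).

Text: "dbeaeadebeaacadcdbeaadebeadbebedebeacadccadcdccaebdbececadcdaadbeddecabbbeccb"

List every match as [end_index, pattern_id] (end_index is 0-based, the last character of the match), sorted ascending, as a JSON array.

Construct AC machine:
Trie (insert patterns):
  0='ε' goto b→12 c→6 d→1
  1='d' goto b→10 e→2
  2='de' goto b→3
  3='deb' goto e→4
  4='debe' goto a→5
  5='debea' goto ·  [P0 ends]
  6='c' goto a→7
  7='ca' goto d→8
  8='cad' goto c→9
  9='cadc' goto ·  [P1 ends]
  10='db' goto e→11
  11='dbe' goto ·  [P2 ends]
  12='b' goto e→13
  13='be' goto ·  [P3 ends]

Failure links (BFS by depth):
  n1('d'): parent n0 fail=0; on 'd' 0 → fail=0;  out ∅∪∅=∅
  n6('c'): parent n0 fail=0; on 'c' 0 → fail=0;  out ∅∪∅=∅
  n12('b'): parent n0 fail=0; on 'b' 0 → fail=0;  out ∅∪∅=∅
  n2('de'): parent n1 fail=0; on 'e' 0 → fail=0;  out ∅∪∅=∅
  n7('ca'): parent n6 fail=0; on 'a' 0 → fail=0;  out ∅∪∅=∅
  n10('db'): parent n1 fail=0; on 'b' 0 → fail=12;  out ∅∪∅=∅
  n13('be'): parent n12 fail=0; on 'e' 0 → fail=0;  out {3}∪∅={3}
  n3('deb'): parent n2 fail=0; on 'b' 0 → fail=12;  out ∅∪∅=∅
  n8('cad'): parent n7 fail=0; on 'd' 0 → fail=1;  out ∅∪∅=∅
  n11('dbe'): parent n10 fail=12; on 'e' 12 → fail=13;  out {2}∪{3}={2,3}
  n4('debe'): parent n3 fail=12; on 'e' 12 → fail=13;  out ∅∪{3}={3}
  n9('cadc'): parent n8 fail=1; on 'c' 1→0 → fail=6;  out {1}∪∅={1}
  n5('debea'): parent n4 fail=13; on 'a' 13→0 → fail=0;  out {0}∪∅={0}

Run:
i=0 'd': node 0→1
i=1 'b': node 1→10
i=2 'e': node 10→11  ** P2@[0:2],P3@[1:2]
i=3 'a': node 11→0 (via fail)
i=4 'e': node 0→0
i=5 'a': node 0→0
i=6 'd': node 0→1
i=7 'e': node 1→2
i=8 'b': node 2→3
i=9 'e': node 3→4  ** P3@[8:9]
i=10 'a': node 4→5  ** P0@[6:10]
i=11 'a': node 5→0 (via fail)
i=12 'c': node 0→6
i=13 'a': node 6→7
i=14 'd': node 7→8
i=15 'c': node 8→9  ** P1@[12:15]
i=16 'd': node 9→1 (via fail)
i=17 'b': node 1→10
i=18 'e': node 10→11  ** P2@[16:18],P3@[17:18]
i=19 'a': node 11→0 (via fail)
i=20 'a': node 0→0
i=21 'd': node 0→1
i=22 'e': node 1→2
i=23 'b': node 2→3
i=24 'e': node 3→4  ** P3@[23:24]
i=25 'a': node 4→5  ** P0@[21:25]
i=26 'd': node 5→1 (via fail)
i=27 'b': node 1→10
i=28 'e': node 10→11  ** P2@[26:28],P3@[27:28]
i=29 'b': node 11→12 (via fail)
i=30 'e': node 12→13  ** P3@[29:30]
i=31 'd': node 13→1 (via fail)
i=32 'e': node 1→2
i=33 'b': node 2→3
i=34 'e': node 3→4  ** P3@[33:34]
i=35 'a': node 4→5  ** P0@[31:35]
i=36 'c': node 5→6 (via fail)
i=37 'a': node 6→7
i=38 'd': node 7→8
i=39 'c': node 8→9  ** P1@[36:39]
i=40 'c': node 9→6 (via fail)
i=41 'a': node 6→7
i=42 'd': node 7→8
i=43 'c': node 8→9  ** P1@[40:43]
i=44 'd': node 9→1 (via fail)
i=45 'c': node 1→6 (via fail)
i=46 'c': node 6→6 (via fail)
i=47 'a': node 6→7
i=48 'e': node 7→0 (via fail)
i=49 'b': node 0→12
i=50 'd': node 12→1 (via fail)
i=51 'b': node 1→10
i=52 'e': node 10→11  ** P2@[50:52],P3@[51:52]
i=53 'c': node 11→6 (via fail)
i=54 'e': node 6→0 (via fail)
i=55 'c': node 0→6
i=56 'a': node 6→7
i=57 'd': node 7→8
i=58 'c': node 8→9  ** P1@[55:58]
i=59 'd': node 9→1 (via fail)
i=60 'a': node 1→0 (via fail)
i=61 'a': node 0→0
i=62 'd': node 0→1
i=63 'b': node 1→10
i=64 'e': node 10→11  ** P2@[62:64],P3@[63:64]
i=65 'd': node 11→1 (via fail)
i=66 'd': node 1→1 (via fail)
i=67 'e': node 1→2
i=68 'c': node 2→6 (via fail)
i=69 'a': node 6→7
i=70 'b': node 7→12 (via fail)
i=71 'b': node 12→12 (via fail)
i=72 'b': node 12→12 (via fail)
i=73 'e': node 12→13  ** P3@[72:73]
i=74 'c': node 13→6 (via fail)
i=75 'c': node 6→6 (via fail)
i=76 'b': node 6→12 (via fail)

Result: [[2,2],[2,3],[9,3],[10,0],[15,1],[18,2],[18,3],[24,3],[25,0],[28,2],[28,3],[30,3],[34,3],[35,0],[39,1],[43,1],[52,2],[52,3],[58,1],[64,2],[64,3],[73,3]]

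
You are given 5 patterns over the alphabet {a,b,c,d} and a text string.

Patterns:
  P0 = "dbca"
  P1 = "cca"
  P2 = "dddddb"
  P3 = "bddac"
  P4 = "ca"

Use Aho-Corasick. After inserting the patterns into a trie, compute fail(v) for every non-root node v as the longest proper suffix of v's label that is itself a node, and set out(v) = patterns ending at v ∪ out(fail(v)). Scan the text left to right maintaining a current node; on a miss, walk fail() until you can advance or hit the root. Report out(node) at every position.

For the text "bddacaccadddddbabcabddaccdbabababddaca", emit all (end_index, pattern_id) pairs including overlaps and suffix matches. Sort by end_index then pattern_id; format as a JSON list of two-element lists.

Build automaton:
Trie (insert patterns):
  0='ε' goto b→13 c→5 d→1
  1='d' goto b→2 d→8
  2='db' goto c→3
  3='dbc' goto a→4
  4='dbca' goto ·  ←P0
  5='c' goto a→18 c→6
  6='cc' goto a→7
  7='cca' goto ·  ←P1
  8='dd' goto d→9
  9='ddd' goto d→10
  10='dddd' goto d→11
  11='ddddd' goto b→12
  12='dddddb' goto ·  ←P2
  13='b' goto d→14
  14='bd' goto d→15
  15='bdd' goto a→16
  16='bdda' goto c→17
  17='bddac' goto ·  ←P3
  18='ca' goto ·  ←P4

Failure links (BFS by depth):
  n1('d'): parent n0 fail=0; on 'd' 0 → fail=0;  out ∅∪∅=∅
  n5('c'): parent n0 fail=0; on 'c' 0 → fail=0;  out ∅∪∅=∅
  n13('b'): parent n0 fail=0; on 'b' 0 → fail=0;  out ∅∪∅=∅
  n2('db'): parent n1 fail=0; on 'b' 0 → fail=13;  out ∅∪∅=∅
  n6('cc'): parent n5 fail=0; on 'c' 0 → fail=5;  out ∅∪∅=∅
  n8('dd'): parent n1 fail=0; on 'd' 0 → fail=1;  out ∅∪∅=∅
  n14('bd'): parent n13 fail=0; on 'd' 0 → fail=1;  out ∅∪∅=∅
  n18('ca'): parent n5 fail=0; on 'a' 0 → fail=0;  out {4}∪∅={4}
  n3('dbc'): parent n2 fail=13; on 'c' 13→0 → fail=5;  out ∅∪∅=∅
  n7('cca'): parent n6 fail=5; on 'a' 5 → fail=18;  out {1}∪{4}={1,4}
  n9('ddd'): parent n8 fail=1; on 'd' 1 → fail=8;  out ∅∪∅=∅
  n15('bdd'): parent n14 fail=1; on 'd' 1 → fail=8;  out ∅∪∅=∅
  n4('dbca'): parent n3 fail=5; on 'a' 5 → fail=18;  out {0}∪{4}={0,4}
  n10('dddd'): parent n9 fail=8; on 'd' 8 → fail=9;  out ∅∪∅=∅
  n16('bdda'): parent n15 fail=8; on 'a' 8→1→0 → fail=0;  out ∅∪∅=∅
  n11('ddddd'): parent n10 fail=9; on 'd' 9 → fail=10;  out ∅∪∅=∅
  n17('bddac'): parent n16 fail=0; on 'c' 0 → fail=5;  out {3}∪∅={3}
  n12('dddddb'): parent n11 fail=10; on 'b' 10→9→8→1 → fail=2;  out {2}∪∅={2}

Text stream:
i=0 'b': node 0→13
i=1 'd': node 13→14
i=2 'd': node 14→15
i=3 'a': node 15→16
i=4 'c': node 16→17  → match P3@[0:4]
i=5 'a': node 17→18 (via fail)  → match P4@[4:5]
i=6 'c': node 18→5 (via fail)
i=7 'c': node 5→6
i=8 'a': node 6→7  → match P1@[6:8],P4@[7:8]
i=9 'd': node 7→1 (via fail)
i=10 'd': node 1→8
i=11 'd': node 8→9
i=12 'd': node 9→10
i=13 'd': node 10→11
i=14 'b': node 11→12  → match P2@[9:14]
i=15 'a': node 12→0 (via fail)
i=16 'b': node 0→13
i=17 'c': node 13→5 (via fail)
i=18 'a': node 5→18  → match P4@[17:18]
i=19 'b': node 18→13 (via fail)
i=20 'd': node 13→14
i=21 'd': node 14→15
i=22 'a': node 15→16
i=23 'c': node 16→17  → match P3@[19:23]
i=24 'c': node 17→6 (via fail)
i=25 'd': node 6→1 (via fail)
i=26 'b': node 1→2
i=27 'a': node 2→0 (via fail)
i=28 'b': node 0→13
i=29 'a': node 13→0 (via fail)
i=30 'b': node 0→13
i=31 'a': node 13→0 (via fail)
i=32 'b': node 0→13
i=33 'd': node 13→14
i=34 'd': node 14→15
i=35 'a': node 15→16
i=36 'c': node 16→17  → match P3@[32:36]
i=37 'a': node 17→18 (via fail)  → match P4@[36:37]

Matches: [[4,3],[5,4],[8,1],[8,4],[14,2],[18,4],[23,3],[36,3],[37,4]]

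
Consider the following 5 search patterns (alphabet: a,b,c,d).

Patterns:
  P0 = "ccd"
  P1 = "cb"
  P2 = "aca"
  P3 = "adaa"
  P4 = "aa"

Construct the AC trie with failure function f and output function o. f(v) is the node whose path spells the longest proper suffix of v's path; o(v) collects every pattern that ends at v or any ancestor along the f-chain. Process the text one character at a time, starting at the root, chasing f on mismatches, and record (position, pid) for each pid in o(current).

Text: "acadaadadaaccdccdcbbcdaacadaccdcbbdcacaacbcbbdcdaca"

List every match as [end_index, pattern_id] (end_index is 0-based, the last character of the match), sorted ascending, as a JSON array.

Build:
Trie nodes:
  0='ε' goto a→5 c→1
  1='c' goto b→4 c→2
  2='cc' goto d→3
  3='ccd' goto ·  [P0 ends]
  4='cb' goto ·  [P1 ends]
  5='a' goto a→11 c→6 d→8
  6='ac' goto a→7
  7='aca' goto ·  [P2 ends]
  8='ad' goto a→9
  9='ada' goto a→10
  10='adaa' goto ·  [P3 ends]
  11='aa' goto ·  [P4 ends]

Failure links (BFS by depth):
  fail(1) 'c': from fail(0)=0 chase 'c': 0 ⇒ 0;  out=∅∪out(0)=∅
  fail(5) 'a': from fail(0)=0 chase 'a': 0 ⇒ 0;  out=∅∪out(0)=∅
  fail(2) 'cc': from fail(1)=0 chase 'c': 0 ⇒ 1;  out=∅∪out(1)=∅
  fail(4) 'cb': from fail(1)=0 chase 'b': 0 ⇒ 0;  out={1}∪out(0)={1}
  fail(6) 'ac': from fail(5)=0 chase 'c': 0 ⇒ 1;  out=∅∪out(1)=∅
  fail(8) 'ad': from fail(5)=0 chase 'd': 0 ⇒ 0;  out=∅∪out(0)=∅
  fail(11) 'aa': from fail(5)=0 chase 'a': 0 ⇒ 5;  out={4}∪out(5)={4}
  fail(3) 'ccd': from fail(2)=1 chase 'd': 1→0 ⇒ 0;  out={0}∪out(0)={0}
  fail(7) 'aca': from fail(6)=1 chase 'a': 1→0 ⇒ 5;  out={2}∪out(5)={2}
  fail(9) 'ada': from fail(8)=0 chase 'a': 0 ⇒ 5;  out=∅∪out(5)=∅
  fail(10) 'adaa': from fail(9)=5 chase 'a': 5 ⇒ 11;  out={3}∪out(11)={3,4}

Run:
[0] read 'a'  n0⇒n5
[1] read 'c'  n5⇒n6
[2] read 'a'  n6⇒n7  emit P2@[0:2]
[3] read 'd'  n7⇒n8 (fail-walked)
[4] read 'a'  n8⇒n9
[5] read 'a'  n9⇒n10  emit P3@[2:5],P4@[4:5]
[6] read 'd'  n10⇒n8 (fail-walked)
[7] read 'a'  n8⇒n9
[8] read 'd'  n9⇒n8 (fail-walked)
[9] read 'a'  n8⇒n9
[10] read 'a'  n9⇒n10  emit P3@[7:10],P4@[9:10]
[11] read 'c'  n10⇒n6 (fail-walked)
[12] read 'c'  n6⇒n2 (fail-walked)
[13] read 'd'  n2⇒n3  emit P0@[11:13]
[14] read 'c'  n3⇒n1 (fail-walked)
[15] read 'c'  n1⇒n2
[16] read 'd'  n2⇒n3  emit P0@[14:16]
[17] read 'c'  n3⇒n1 (fail-walked)
[18] read 'b'  n1⇒n4  emit P1@[17:18]
[19] read 'b'  n4⇒n0 (fail-walked)
[20] read 'c'  n0⇒n1
[21] read 'd'  n1⇒n0 (fail-walked)
[22] read 'a'  n0⇒n5
[23] read 'a'  n5⇒n11  emit P4@[22:23]
[24] read 'c'  n11⇒n6 (fail-walked)
[25] read 'a'  n6⇒n7  emit P2@[23:25]
[26] read 'd'  n7⇒n8 (fail-walked)
[27] read 'a'  n8⇒n9
[28] read 'c'  n9⇒n6 (fail-walked)
[29] read 'c'  n6⇒n2 (fail-walked)
[30] read 'd'  n2⇒n3  emit P0@[28:30]
[31] read 'c'  n3⇒n1 (fail-walked)
[32] read 'b'  n1⇒n4  emit P1@[31:32]
[33] read 'b'  n4⇒n0 (fail-walked)
[34] read 'd'  n0⇒n0
[35] read 'c'  n0⇒n1
[36] read 'a'  n1⇒n5 (fail-walked)
[37] read 'c'  n5⇒n6
[38] read 'a'  n6⇒n7  emit P2@[36:38]
[39] read 'a'  n7⇒n11 (fail-walked)  emit P4@[38:39]
[40] read 'c'  n11⇒n6 (fail-walked)
[41] read 'b'  n6⇒n4 (fail-walked)  emit P1@[40:41]
[42] read 'c'  n4⇒n1 (fail-walked)
[43] read 'b'  n1⇒n4  emit P1@[42:43]
[44] read 'b'  n4⇒n0 (fail-walked)
[45] read 'd'  n0⇒n0
[46] read 'c'  n0⇒n1
[47] read 'd'  n1⇒n0 (fail-walked)
[48] read 'a'  n0⇒n5
[49] read 'c'  n5⇒n6
[50] read 'a'  n6⇒n7  emit P2@[48:50]

All matches (sorted): [[2,2],[5,3],[5,4],[10,3],[10,4],[13,0],[16,0],[18,1],[23,4],[25,2],[30,0],[32,1],[38,2],[39,4],[41,1],[43,1],[50,2]]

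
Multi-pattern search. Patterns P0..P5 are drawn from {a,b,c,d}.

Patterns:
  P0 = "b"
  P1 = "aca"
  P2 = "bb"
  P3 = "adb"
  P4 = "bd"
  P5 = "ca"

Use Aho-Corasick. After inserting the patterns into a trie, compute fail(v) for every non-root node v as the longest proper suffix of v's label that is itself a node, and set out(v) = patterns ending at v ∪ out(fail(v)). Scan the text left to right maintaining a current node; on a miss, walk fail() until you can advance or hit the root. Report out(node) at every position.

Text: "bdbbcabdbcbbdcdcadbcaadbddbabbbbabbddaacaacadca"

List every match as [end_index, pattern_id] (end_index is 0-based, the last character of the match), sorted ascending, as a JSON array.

Build:
Trie nodes:
  n0 'ε': a→2 b→1 c→9
  n1 'b': b→5 d→8  ←P0
  n2 'a': c→3 d→6
  n3 'ac': a→4
  n4 'aca': ·  ←P1
  n5 'bb': ·  ←P2
  n6 'ad': b→7
  n7 'adb': ·  ←P3
  n8 'bd': ·  ←P4
  n9 'c': a→10
  n10 'ca': ·  ←P5

Failure links (BFS by depth):
  fail(1) 'b': from fail(0)=0 chase 'b': 0 ⇒ 0;  out={0}∪out(0)={0}
  fail(2) 'a': from fail(0)=0 chase 'a': 0 ⇒ 0;  out=∅∪out(0)=∅
  fail(9) 'c': from fail(0)=0 chase 'c': 0 ⇒ 0;  out=∅∪out(0)=∅
  fail(3) 'ac': from fail(2)=0 chase 'c': 0 ⇒ 9;  out=∅∪out(9)=∅
  fail(5) 'bb': from fail(1)=0 chase 'b': 0 ⇒ 1;  out={2}∪out(1)={0,2}
  fail(6) 'ad': from fail(2)=0 chase 'd': 0 ⇒ 0;  out=∅∪out(0)=∅
  fail(8) 'bd': from fail(1)=0 chase 'd': 0 ⇒ 0;  out={4}∪out(0)={4}
  fail(10) 'ca': from fail(9)=0 chase 'a': 0 ⇒ 2;  out={5}∪out(2)={5}
  fail(4) 'aca': from fail(3)=9 chase 'a': 9 ⇒ 10;  out={1}∪out(10)={1,5}
  fail(7) 'adb': from fail(6)=0 chase 'b': 0 ⇒ 1;  out={3}∪out(1)={0,3}

Text stream:
i=0 'b': node 0→1  emit P0@[0:0]
i=1 'd': node 1→8  emit P4@[0:1]
i=2 'b': node 8→1 (via fail)  emit P0@[2:2]
i=3 'b': node 1→5  emit P0@[3:3],P2@[2:3]
i=4 'c': node 5→9 (via fail)
i=5 'a': node 9→10  emit P5@[4:5]
i=6 'b': node 10→1 (via fail)  emit P0@[6:6]
i=7 'd': node 1→8  emit P4@[6:7]
i=8 'b': node 8→1 (via fail)  emit P0@[8:8]
i=9 'c': node 1→9 (via fail)
i=10 'b': node 9→1 (via fail)  emit P0@[10:10]
i=11 'b': node 1→5  emit P0@[11:11],P2@[10:11]
i=12 'd': node 5→8 (via fail)  emit P4@[11:12]
i=13 'c': node 8→9 (via fail)
i=14 'd': node 9→0 (via fail)
i=15 'c': node 0→9
i=16 'a': node 9→10  emit P5@[15:16]
i=17 'd': node 10→6 (via fail)
i=18 'b': node 6→7  emit P0@[18:18],P3@[16:18]
i=19 'c': node 7→9 (via fail)
i=20 'a': node 9→10  emit P5@[19:20]
i=21 'a': node 10→2 (via fail)
i=22 'd': node 2→6
i=23 'b': node 6→7  emit P0@[23:23],P3@[21:23]
i=24 'd': node 7→8 (via fail)  emit P4@[23:24]
i=25 'd': node 8→0 (via fail)
i=26 'b': node 0→1  emit P0@[26:26]
i=27 'a': node 1→2 (via fail)
i=28 'b': node 2→1 (via fail)  emit P0@[28:28]
i=29 'b': node 1→5  emit P0@[29:29],P2@[28:29]
i=30 'b': node 5→5 (via fail)  emit P0@[30:30],P2@[29:30]
i=31 'b': node 5→5 (via fail)  emit P0@[31:31],P2@[30:31]
i=32 'a': node 5→2 (via fail)
i=33 'b': node 2→1 (via fail)  emit P0@[33:33]
i=34 'b': node 1→5  emit P0@[34:34],P2@[33:34]
i=35 'd': node 5→8 (via fail)  emit P4@[34:35]
i=36 'd': node 8→0 (via fail)
i=37 'a': node 0→2
i=38 'a': node 2→2 (via fail)
i=39 'c': node 2→3
i=40 'a': node 3→4  emit P1@[38:40],P5@[39:40]
i=41 'a': node 4→2 (via fail)
i=42 'c': node 2→3
i=43 'a': node 3→4  emit P1@[41:43],P5@[42:43]
i=44 'd': node 4→6 (via fail)
i=45 'c': node 6→9 (via fail)
i=46 'a': node 9→10  emit P5@[45:46]

All matches (sorted): [[0,0],[1,4],[2,0],[3,0],[3,2],[5,5],[6,0],[7,4],[8,0],[10,0],[11,0],[11,2],[12,4],[16,5],[18,0],[18,3],[20,5],[23,0],[23,3],[24,4],[26,0],[28,0],[29,0],[29,2],[30,0],[30,2],[31,0],[31,2],[33,0],[34,0],[34,2],[35,4],[40,1],[40,5],[43,1],[43,5],[46,5]]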